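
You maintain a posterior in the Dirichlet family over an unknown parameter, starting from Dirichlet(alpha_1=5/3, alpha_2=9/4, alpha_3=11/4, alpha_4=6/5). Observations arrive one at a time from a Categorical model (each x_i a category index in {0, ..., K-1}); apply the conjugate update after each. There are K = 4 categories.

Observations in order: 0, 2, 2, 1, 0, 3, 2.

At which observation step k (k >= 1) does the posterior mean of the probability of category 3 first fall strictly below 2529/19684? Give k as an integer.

obs 1: x=0 → posterior Dirichlet(8/3, 9/4, 11/4, 6/5)
obs 2: x=2 → posterior Dirichlet(8/3, 9/4, 15/4, 6/5)
obs 3: x=2 → posterior Dirichlet(8/3, 9/4, 19/4, 6/5)
obs 4: x=1 → posterior Dirichlet(8/3, 13/4, 19/4, 6/5)
obs 5: x=0 → posterior Dirichlet(11/3, 13/4, 19/4, 6/5)
obs 6: x=3 → posterior Dirichlet(11/3, 13/4, 19/4, 11/5)
obs 7: x=2 → posterior Dirichlet(11/3, 13/4, 23/4, 11/5)

k = 2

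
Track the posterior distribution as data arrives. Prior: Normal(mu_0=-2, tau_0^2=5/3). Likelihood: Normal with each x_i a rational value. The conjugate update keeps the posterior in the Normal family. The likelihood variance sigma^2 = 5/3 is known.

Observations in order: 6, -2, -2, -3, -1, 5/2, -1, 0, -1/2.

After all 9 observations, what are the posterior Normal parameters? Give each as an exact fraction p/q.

mu_0=-3/10, tau_0^2=1/6

obs 1: x=6 → posterior Normal(2, 5/6)
obs 2: x=-2 → posterior Normal(2/3, 5/9)
obs 3: x=-2 → posterior Normal(0, 5/12)
obs 4: x=-3 → posterior Normal(-3/5, 1/3)
obs 5: x=-1 → posterior Normal(-2/3, 5/18)
obs 6: x=5/2 → posterior Normal(-3/14, 5/21)
obs 7: x=-1 → posterior Normal(-5/16, 5/24)
obs 8: x=0 → posterior Normal(-5/18, 5/27)
obs 9: x=-1/2 → posterior Normal(-3/10, 1/6)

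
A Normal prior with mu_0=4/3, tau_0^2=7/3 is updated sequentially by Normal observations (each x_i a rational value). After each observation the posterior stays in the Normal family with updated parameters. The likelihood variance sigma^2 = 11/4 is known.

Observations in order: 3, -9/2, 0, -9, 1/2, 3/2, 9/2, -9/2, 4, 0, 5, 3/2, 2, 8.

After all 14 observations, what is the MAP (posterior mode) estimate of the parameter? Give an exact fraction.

76/85

obs 1: x=3 → posterior Normal(128/61, 77/61)
obs 2: x=-9/2 → posterior Normal(2/89, 77/89)
obs 3: x=0 → posterior Normal(2/117, 77/117)
obs 4: x=-9 → posterior Normal(-50/29, 77/145)
obs 5: x=1/2 → posterior Normal(-236/173, 77/173)
obs 6: x=3/2 → posterior Normal(-194/201, 77/201)
obs 7: x=9/2 → posterior Normal(-68/229, 77/229)
obs 8: x=-9/2 → posterior Normal(-194/257, 77/257)
obs 9: x=4 → posterior Normal(-82/285, 77/285)
obs 10: x=0 → posterior Normal(-82/313, 77/313)
obs 11: x=5 → posterior Normal(58/341, 7/31)
obs 12: x=3/2 → posterior Normal(100/369, 77/369)
obs 13: x=2 → posterior Normal(156/397, 77/397)
obs 14: x=8 → posterior Normal(76/85, 77/425)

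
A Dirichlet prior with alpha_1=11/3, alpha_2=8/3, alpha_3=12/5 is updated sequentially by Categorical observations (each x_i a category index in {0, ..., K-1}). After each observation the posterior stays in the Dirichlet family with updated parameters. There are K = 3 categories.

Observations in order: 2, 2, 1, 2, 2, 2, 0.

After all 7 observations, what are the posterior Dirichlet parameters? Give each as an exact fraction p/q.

alpha_1=14/3, alpha_2=11/3, alpha_3=37/5

obs 1: x=2 → posterior Dirichlet(11/3, 8/3, 17/5)
obs 2: x=2 → posterior Dirichlet(11/3, 8/3, 22/5)
obs 3: x=1 → posterior Dirichlet(11/3, 11/3, 22/5)
obs 4: x=2 → posterior Dirichlet(11/3, 11/3, 27/5)
obs 5: x=2 → posterior Dirichlet(11/3, 11/3, 32/5)
obs 6: x=2 → posterior Dirichlet(11/3, 11/3, 37/5)
obs 7: x=0 → posterior Dirichlet(14/3, 11/3, 37/5)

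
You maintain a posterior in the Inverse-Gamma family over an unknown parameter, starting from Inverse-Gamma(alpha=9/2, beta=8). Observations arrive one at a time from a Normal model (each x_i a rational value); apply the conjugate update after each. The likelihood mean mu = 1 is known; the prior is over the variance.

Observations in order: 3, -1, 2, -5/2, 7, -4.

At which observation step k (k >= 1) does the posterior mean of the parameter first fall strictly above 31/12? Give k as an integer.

k = 2

obs 1: x=3 → posterior Inverse-Gamma(5, 10)
obs 2: x=-1 → posterior Inverse-Gamma(11/2, 12)
obs 3: x=2 → posterior Inverse-Gamma(6, 25/2)
obs 4: x=-5/2 → posterior Inverse-Gamma(13/2, 149/8)
obs 5: x=7 → posterior Inverse-Gamma(7, 293/8)
obs 6: x=-4 → posterior Inverse-Gamma(15/2, 393/8)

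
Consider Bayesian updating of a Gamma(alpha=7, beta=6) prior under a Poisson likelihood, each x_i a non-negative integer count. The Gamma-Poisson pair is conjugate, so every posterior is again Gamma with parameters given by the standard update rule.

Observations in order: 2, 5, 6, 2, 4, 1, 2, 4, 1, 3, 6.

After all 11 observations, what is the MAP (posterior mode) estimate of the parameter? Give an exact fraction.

obs 1: x=2 → posterior Gamma(9, 7)
obs 2: x=5 → posterior Gamma(14, 8)
obs 3: x=6 → posterior Gamma(20, 9)
obs 4: x=2 → posterior Gamma(22, 10)
obs 5: x=4 → posterior Gamma(26, 11)
obs 6: x=1 → posterior Gamma(27, 12)
obs 7: x=2 → posterior Gamma(29, 13)
obs 8: x=4 → posterior Gamma(33, 14)
obs 9: x=1 → posterior Gamma(34, 15)
obs 10: x=3 → posterior Gamma(37, 16)
obs 11: x=6 → posterior Gamma(43, 17)

42/17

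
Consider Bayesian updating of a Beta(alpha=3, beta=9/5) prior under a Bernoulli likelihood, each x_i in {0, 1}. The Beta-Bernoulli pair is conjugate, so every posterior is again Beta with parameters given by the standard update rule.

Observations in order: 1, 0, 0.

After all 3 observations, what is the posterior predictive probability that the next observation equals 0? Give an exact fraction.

obs 1: x=1 → posterior Beta(4, 9/5)
obs 2: x=0 → posterior Beta(4, 14/5)
obs 3: x=0 → posterior Beta(4, 19/5)

19/39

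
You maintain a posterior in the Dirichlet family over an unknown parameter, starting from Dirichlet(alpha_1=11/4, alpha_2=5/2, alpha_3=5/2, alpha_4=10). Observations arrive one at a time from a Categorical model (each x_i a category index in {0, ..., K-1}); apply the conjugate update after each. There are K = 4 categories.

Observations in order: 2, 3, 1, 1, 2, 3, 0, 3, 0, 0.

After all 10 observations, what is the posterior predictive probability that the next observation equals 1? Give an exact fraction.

6/37

obs 1: x=2 → posterior Dirichlet(11/4, 5/2, 7/2, 10)
obs 2: x=3 → posterior Dirichlet(11/4, 5/2, 7/2, 11)
obs 3: x=1 → posterior Dirichlet(11/4, 7/2, 7/2, 11)
obs 4: x=1 → posterior Dirichlet(11/4, 9/2, 7/2, 11)
obs 5: x=2 → posterior Dirichlet(11/4, 9/2, 9/2, 11)
obs 6: x=3 → posterior Dirichlet(11/4, 9/2, 9/2, 12)
obs 7: x=0 → posterior Dirichlet(15/4, 9/2, 9/2, 12)
obs 8: x=3 → posterior Dirichlet(15/4, 9/2, 9/2, 13)
obs 9: x=0 → posterior Dirichlet(19/4, 9/2, 9/2, 13)
obs 10: x=0 → posterior Dirichlet(23/4, 9/2, 9/2, 13)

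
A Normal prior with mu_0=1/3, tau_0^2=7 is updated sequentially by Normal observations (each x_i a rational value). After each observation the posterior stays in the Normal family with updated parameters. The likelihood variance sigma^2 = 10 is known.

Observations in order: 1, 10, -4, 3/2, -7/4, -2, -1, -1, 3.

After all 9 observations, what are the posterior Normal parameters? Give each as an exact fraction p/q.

mu_0=523/876, tau_0^2=70/73

obs 1: x=1 → posterior Normal(31/51, 70/17)
obs 2: x=10 → posterior Normal(241/72, 35/12)
obs 3: x=-4 → posterior Normal(157/93, 70/31)
obs 4: x=3/2 → posterior Normal(377/228, 35/19)
obs 5: x=-7/4 → posterior Normal(607/540, 14/9)
obs 6: x=-2 → posterior Normal(439/624, 35/26)
obs 7: x=-1 → posterior Normal(355/708, 70/59)
obs 8: x=-1 → posterior Normal(271/792, 35/33)
obs 9: x=3 → posterior Normal(523/876, 70/73)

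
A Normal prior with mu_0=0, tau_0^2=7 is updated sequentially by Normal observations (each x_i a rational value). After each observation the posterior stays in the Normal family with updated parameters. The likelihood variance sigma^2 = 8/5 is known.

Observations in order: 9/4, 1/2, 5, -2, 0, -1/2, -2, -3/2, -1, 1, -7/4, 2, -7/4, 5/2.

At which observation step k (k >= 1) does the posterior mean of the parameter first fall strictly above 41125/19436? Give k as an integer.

k = 3

obs 1: x=9/4 → posterior Normal(315/172, 56/43)
obs 2: x=1/2 → posterior Normal(385/312, 28/39)
obs 3: x=5 → posterior Normal(1085/452, 56/113)
obs 4: x=-2 → posterior Normal(805/592, 14/37)
obs 5: x=0 → posterior Normal(805/732, 56/183)
obs 6: x=-1/2 → posterior Normal(735/872, 28/109)
obs 7: x=-2 → posterior Normal(455/1012, 56/253)
obs 8: x=-3/2 → posterior Normal(245/1152, 7/36)
obs 9: x=-1 → posterior Normal(105/1292, 56/323)
obs 10: x=1 → posterior Normal(245/1432, 28/179)
obs 11: x=-7/4 → posterior Normal(0, 56/393)
obs 12: x=2 → posterior Normal(35/214, 14/107)
obs 13: x=-7/4 → posterior Normal(35/1852, 56/463)
obs 14: x=5/2 → posterior Normal(385/1992, 28/249)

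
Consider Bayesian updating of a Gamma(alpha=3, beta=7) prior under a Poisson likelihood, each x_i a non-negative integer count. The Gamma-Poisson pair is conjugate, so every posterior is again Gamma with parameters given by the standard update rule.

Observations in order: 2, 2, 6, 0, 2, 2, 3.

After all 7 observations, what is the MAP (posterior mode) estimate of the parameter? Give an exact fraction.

19/14

obs 1: x=2 → posterior Gamma(5, 8)
obs 2: x=2 → posterior Gamma(7, 9)
obs 3: x=6 → posterior Gamma(13, 10)
obs 4: x=0 → posterior Gamma(13, 11)
obs 5: x=2 → posterior Gamma(15, 12)
obs 6: x=2 → posterior Gamma(17, 13)
obs 7: x=3 → posterior Gamma(20, 14)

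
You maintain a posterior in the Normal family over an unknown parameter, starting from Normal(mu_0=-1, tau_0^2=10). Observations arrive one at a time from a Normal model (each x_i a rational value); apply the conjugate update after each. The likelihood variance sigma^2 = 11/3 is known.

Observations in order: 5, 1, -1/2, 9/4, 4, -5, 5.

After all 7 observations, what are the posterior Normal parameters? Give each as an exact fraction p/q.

obs 1: x=5 → posterior Normal(139/41, 110/41)
obs 2: x=1 → posterior Normal(169/71, 110/71)
obs 3: x=-1/2 → posterior Normal(154/101, 110/101)
obs 4: x=9/4 → posterior Normal(443/262, 110/131)
obs 5: x=4 → posterior Normal(683/322, 110/161)
obs 6: x=-5 → posterior Normal(383/382, 110/191)
obs 7: x=5 → posterior Normal(683/442, 110/221)

mu_0=683/442, tau_0^2=110/221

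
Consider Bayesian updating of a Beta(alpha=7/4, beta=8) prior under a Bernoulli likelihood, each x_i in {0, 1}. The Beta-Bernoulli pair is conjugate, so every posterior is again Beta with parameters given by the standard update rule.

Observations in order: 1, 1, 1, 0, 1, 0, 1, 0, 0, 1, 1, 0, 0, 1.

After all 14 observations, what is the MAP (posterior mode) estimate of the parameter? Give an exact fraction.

35/87

obs 1: x=1 → posterior Beta(11/4, 8)
obs 2: x=1 → posterior Beta(15/4, 8)
obs 3: x=1 → posterior Beta(19/4, 8)
obs 4: x=0 → posterior Beta(19/4, 9)
obs 5: x=1 → posterior Beta(23/4, 9)
obs 6: x=0 → posterior Beta(23/4, 10)
obs 7: x=1 → posterior Beta(27/4, 10)
obs 8: x=0 → posterior Beta(27/4, 11)
obs 9: x=0 → posterior Beta(27/4, 12)
obs 10: x=1 → posterior Beta(31/4, 12)
obs 11: x=1 → posterior Beta(35/4, 12)
obs 12: x=0 → posterior Beta(35/4, 13)
obs 13: x=0 → posterior Beta(35/4, 14)
obs 14: x=1 → posterior Beta(39/4, 14)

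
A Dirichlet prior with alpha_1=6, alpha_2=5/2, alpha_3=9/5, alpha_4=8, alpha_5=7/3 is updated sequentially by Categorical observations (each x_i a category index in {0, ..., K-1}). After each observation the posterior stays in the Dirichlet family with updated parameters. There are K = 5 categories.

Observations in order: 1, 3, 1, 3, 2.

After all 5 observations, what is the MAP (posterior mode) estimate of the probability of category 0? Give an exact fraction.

obs 1: x=1 → posterior Dirichlet(6, 7/2, 9/5, 8, 7/3)
obs 2: x=3 → posterior Dirichlet(6, 7/2, 9/5, 9, 7/3)
obs 3: x=1 → posterior Dirichlet(6, 9/2, 9/5, 9, 7/3)
obs 4: x=3 → posterior Dirichlet(6, 9/2, 9/5, 10, 7/3)
obs 5: x=2 → posterior Dirichlet(6, 9/2, 14/5, 10, 7/3)

150/619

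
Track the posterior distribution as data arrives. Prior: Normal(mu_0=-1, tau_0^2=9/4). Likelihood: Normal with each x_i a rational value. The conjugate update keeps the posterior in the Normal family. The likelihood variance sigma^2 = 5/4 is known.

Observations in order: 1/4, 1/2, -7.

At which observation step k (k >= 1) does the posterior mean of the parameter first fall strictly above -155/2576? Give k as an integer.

obs 1: x=1/4 → posterior Normal(-11/56, 45/56)
obs 2: x=1/2 → posterior Normal(7/92, 45/92)
obs 3: x=-7 → posterior Normal(-245/128, 45/128)

k = 2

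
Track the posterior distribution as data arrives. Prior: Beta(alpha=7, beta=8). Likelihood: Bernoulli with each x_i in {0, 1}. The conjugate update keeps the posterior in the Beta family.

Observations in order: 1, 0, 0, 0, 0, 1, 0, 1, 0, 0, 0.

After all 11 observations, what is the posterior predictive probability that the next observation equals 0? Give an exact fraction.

8/13

obs 1: x=1 → posterior Beta(8, 8)
obs 2: x=0 → posterior Beta(8, 9)
obs 3: x=0 → posterior Beta(8, 10)
obs 4: x=0 → posterior Beta(8, 11)
obs 5: x=0 → posterior Beta(8, 12)
obs 6: x=1 → posterior Beta(9, 12)
obs 7: x=0 → posterior Beta(9, 13)
obs 8: x=1 → posterior Beta(10, 13)
obs 9: x=0 → posterior Beta(10, 14)
obs 10: x=0 → posterior Beta(10, 15)
obs 11: x=0 → posterior Beta(10, 16)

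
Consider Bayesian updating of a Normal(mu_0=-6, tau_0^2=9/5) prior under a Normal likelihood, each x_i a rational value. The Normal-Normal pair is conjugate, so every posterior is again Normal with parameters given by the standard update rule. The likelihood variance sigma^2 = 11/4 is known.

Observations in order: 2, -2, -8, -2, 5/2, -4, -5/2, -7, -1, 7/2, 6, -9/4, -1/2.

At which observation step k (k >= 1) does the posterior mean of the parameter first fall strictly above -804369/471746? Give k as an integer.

k = 13

obs 1: x=2 → posterior Normal(-258/91, 99/91)
obs 2: x=-2 → posterior Normal(-330/127, 99/127)
obs 3: x=-8 → posterior Normal(-618/163, 99/163)
obs 4: x=-2 → posterior Normal(-690/199, 99/199)
obs 5: x=5/2 → posterior Normal(-120/47, 99/235)
obs 6: x=-4 → posterior Normal(-744/271, 99/271)
obs 7: x=-5/2 → posterior Normal(-834/307, 99/307)
obs 8: x=-7 → posterior Normal(-1086/343, 99/343)
obs 9: x=-1 → posterior Normal(-1122/379, 99/379)
obs 10: x=7/2 → posterior Normal(-12/5, 99/415)
obs 11: x=6 → posterior Normal(-780/451, 9/41)
obs 12: x=-9/4 → posterior Normal(-861/487, 99/487)
obs 13: x=-1/2 → posterior Normal(-879/523, 99/523)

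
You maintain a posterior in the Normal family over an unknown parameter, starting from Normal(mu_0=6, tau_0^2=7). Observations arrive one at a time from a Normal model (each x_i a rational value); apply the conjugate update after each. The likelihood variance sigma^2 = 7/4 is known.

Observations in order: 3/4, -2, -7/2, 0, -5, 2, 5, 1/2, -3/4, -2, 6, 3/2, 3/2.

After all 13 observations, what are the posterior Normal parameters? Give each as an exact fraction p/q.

mu_0=22/53, tau_0^2=7/53

obs 1: x=3/4 → posterior Normal(9/5, 7/5)
obs 2: x=-2 → posterior Normal(1/9, 7/9)
obs 3: x=-7/2 → posterior Normal(-1, 7/13)
obs 4: x=0 → posterior Normal(-13/17, 7/17)
obs 5: x=-5 → posterior Normal(-11/7, 1/3)
obs 6: x=2 → posterior Normal(-1, 7/25)
obs 7: x=5 → posterior Normal(-5/29, 7/29)
obs 8: x=1/2 → posterior Normal(-1/11, 7/33)
obs 9: x=-3/4 → posterior Normal(-6/37, 7/37)
obs 10: x=-2 → posterior Normal(-14/41, 7/41)
obs 11: x=6 → posterior Normal(2/9, 7/45)
obs 12: x=3/2 → posterior Normal(16/49, 1/7)
obs 13: x=3/2 → posterior Normal(22/53, 7/53)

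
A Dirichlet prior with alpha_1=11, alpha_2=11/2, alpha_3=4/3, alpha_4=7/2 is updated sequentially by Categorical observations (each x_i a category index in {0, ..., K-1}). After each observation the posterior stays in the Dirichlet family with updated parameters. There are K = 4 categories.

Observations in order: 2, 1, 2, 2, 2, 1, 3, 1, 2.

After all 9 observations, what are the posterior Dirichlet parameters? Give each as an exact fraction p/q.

obs 1: x=2 → posterior Dirichlet(11, 11/2, 7/3, 7/2)
obs 2: x=1 → posterior Dirichlet(11, 13/2, 7/3, 7/2)
obs 3: x=2 → posterior Dirichlet(11, 13/2, 10/3, 7/2)
obs 4: x=2 → posterior Dirichlet(11, 13/2, 13/3, 7/2)
obs 5: x=2 → posterior Dirichlet(11, 13/2, 16/3, 7/2)
obs 6: x=1 → posterior Dirichlet(11, 15/2, 16/3, 7/2)
obs 7: x=3 → posterior Dirichlet(11, 15/2, 16/3, 9/2)
obs 8: x=1 → posterior Dirichlet(11, 17/2, 16/3, 9/2)
obs 9: x=2 → posterior Dirichlet(11, 17/2, 19/3, 9/2)

alpha_1=11, alpha_2=17/2, alpha_3=19/3, alpha_4=9/2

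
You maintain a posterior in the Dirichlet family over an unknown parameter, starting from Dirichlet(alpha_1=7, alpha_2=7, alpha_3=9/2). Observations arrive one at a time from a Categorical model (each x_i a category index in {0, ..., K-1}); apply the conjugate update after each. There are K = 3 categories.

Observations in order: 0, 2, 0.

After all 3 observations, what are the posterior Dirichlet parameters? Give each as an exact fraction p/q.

alpha_1=9, alpha_2=7, alpha_3=11/2

obs 1: x=0 → posterior Dirichlet(8, 7, 9/2)
obs 2: x=2 → posterior Dirichlet(8, 7, 11/2)
obs 3: x=0 → posterior Dirichlet(9, 7, 11/2)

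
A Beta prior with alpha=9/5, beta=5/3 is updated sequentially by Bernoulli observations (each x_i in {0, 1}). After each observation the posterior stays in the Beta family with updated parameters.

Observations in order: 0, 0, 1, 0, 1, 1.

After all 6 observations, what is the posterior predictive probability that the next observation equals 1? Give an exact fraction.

36/71

obs 1: x=0 → posterior Beta(9/5, 8/3)
obs 2: x=0 → posterior Beta(9/5, 11/3)
obs 3: x=1 → posterior Beta(14/5, 11/3)
obs 4: x=0 → posterior Beta(14/5, 14/3)
obs 5: x=1 → posterior Beta(19/5, 14/3)
obs 6: x=1 → posterior Beta(24/5, 14/3)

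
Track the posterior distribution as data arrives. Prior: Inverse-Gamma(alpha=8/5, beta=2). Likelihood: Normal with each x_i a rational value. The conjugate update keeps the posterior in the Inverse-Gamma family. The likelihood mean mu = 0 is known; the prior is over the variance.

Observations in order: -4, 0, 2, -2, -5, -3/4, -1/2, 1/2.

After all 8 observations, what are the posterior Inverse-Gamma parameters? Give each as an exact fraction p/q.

obs 1: x=-4 → posterior Inverse-Gamma(21/10, 10)
obs 2: x=0 → posterior Inverse-Gamma(13/5, 10)
obs 3: x=2 → posterior Inverse-Gamma(31/10, 12)
obs 4: x=-2 → posterior Inverse-Gamma(18/5, 14)
obs 5: x=-5 → posterior Inverse-Gamma(41/10, 53/2)
obs 6: x=-3/4 → posterior Inverse-Gamma(23/5, 857/32)
obs 7: x=-1/2 → posterior Inverse-Gamma(51/10, 861/32)
obs 8: x=1/2 → posterior Inverse-Gamma(28/5, 865/32)

alpha=28/5, beta=865/32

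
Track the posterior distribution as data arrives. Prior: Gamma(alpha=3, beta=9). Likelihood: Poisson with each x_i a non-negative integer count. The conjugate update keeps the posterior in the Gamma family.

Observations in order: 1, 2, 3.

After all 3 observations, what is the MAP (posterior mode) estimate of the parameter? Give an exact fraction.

obs 1: x=1 → posterior Gamma(4, 10)
obs 2: x=2 → posterior Gamma(6, 11)
obs 3: x=3 → posterior Gamma(9, 12)

2/3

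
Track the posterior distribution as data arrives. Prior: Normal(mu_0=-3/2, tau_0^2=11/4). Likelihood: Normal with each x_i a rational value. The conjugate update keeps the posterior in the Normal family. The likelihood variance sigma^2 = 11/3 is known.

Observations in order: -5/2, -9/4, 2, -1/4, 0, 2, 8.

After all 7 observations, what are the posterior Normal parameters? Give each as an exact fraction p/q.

mu_0=3/5, tau_0^2=11/25

obs 1: x=-5/2 → posterior Normal(-27/14, 11/7)
obs 2: x=-9/4 → posterior Normal(-81/40, 11/10)
obs 3: x=2 → posterior Normal(-57/52, 11/13)
obs 4: x=-1/4 → posterior Normal(-15/16, 11/16)
obs 5: x=0 → posterior Normal(-15/19, 11/19)
obs 6: x=2 → posterior Normal(-9/22, 1/2)
obs 7: x=8 → posterior Normal(3/5, 11/25)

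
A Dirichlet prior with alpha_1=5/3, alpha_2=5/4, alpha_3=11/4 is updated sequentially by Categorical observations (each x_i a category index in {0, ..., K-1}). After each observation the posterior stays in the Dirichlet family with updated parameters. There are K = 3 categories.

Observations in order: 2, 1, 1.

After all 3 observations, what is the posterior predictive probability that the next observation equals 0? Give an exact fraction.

5/26

obs 1: x=2 → posterior Dirichlet(5/3, 5/4, 15/4)
obs 2: x=1 → posterior Dirichlet(5/3, 9/4, 15/4)
obs 3: x=1 → posterior Dirichlet(5/3, 13/4, 15/4)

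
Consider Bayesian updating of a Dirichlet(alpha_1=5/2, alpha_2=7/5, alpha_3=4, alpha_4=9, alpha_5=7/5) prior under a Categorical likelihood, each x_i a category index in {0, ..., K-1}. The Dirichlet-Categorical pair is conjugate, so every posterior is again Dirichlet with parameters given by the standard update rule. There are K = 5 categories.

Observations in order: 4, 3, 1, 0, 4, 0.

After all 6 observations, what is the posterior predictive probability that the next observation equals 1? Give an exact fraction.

obs 1: x=4 → posterior Dirichlet(5/2, 7/5, 4, 9, 12/5)
obs 2: x=3 → posterior Dirichlet(5/2, 7/5, 4, 10, 12/5)
obs 3: x=1 → posterior Dirichlet(5/2, 12/5, 4, 10, 12/5)
obs 4: x=0 → posterior Dirichlet(7/2, 12/5, 4, 10, 12/5)
obs 5: x=4 → posterior Dirichlet(7/2, 12/5, 4, 10, 17/5)
obs 6: x=0 → posterior Dirichlet(9/2, 12/5, 4, 10, 17/5)

8/81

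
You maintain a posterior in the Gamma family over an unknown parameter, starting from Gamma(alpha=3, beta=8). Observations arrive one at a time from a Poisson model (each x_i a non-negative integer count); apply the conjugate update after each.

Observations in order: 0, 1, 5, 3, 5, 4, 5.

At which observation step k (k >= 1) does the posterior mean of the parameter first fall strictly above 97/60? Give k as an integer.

obs 1: x=0 → posterior Gamma(3, 9)
obs 2: x=1 → posterior Gamma(4, 10)
obs 3: x=5 → posterior Gamma(9, 11)
obs 4: x=3 → posterior Gamma(12, 12)
obs 5: x=5 → posterior Gamma(17, 13)
obs 6: x=4 → posterior Gamma(21, 14)
obs 7: x=5 → posterior Gamma(26, 15)

k = 7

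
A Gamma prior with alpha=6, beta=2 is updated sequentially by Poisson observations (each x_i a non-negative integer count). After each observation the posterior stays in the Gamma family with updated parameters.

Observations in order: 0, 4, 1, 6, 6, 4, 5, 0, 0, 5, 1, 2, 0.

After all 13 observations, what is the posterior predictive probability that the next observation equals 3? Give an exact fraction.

158672718805489174241620276006869971752166748046875/748288838313422294120286634350736906063837462003712

obs 1: x=0 → posterior Gamma(6, 3)
obs 2: x=4 → posterior Gamma(10, 4)
obs 3: x=1 → posterior Gamma(11, 5)
obs 4: x=6 → posterior Gamma(17, 6)
obs 5: x=6 → posterior Gamma(23, 7)
obs 6: x=4 → posterior Gamma(27, 8)
obs 7: x=5 → posterior Gamma(32, 9)
obs 8: x=0 → posterior Gamma(32, 10)
obs 9: x=0 → posterior Gamma(32, 11)
obs 10: x=5 → posterior Gamma(37, 12)
obs 11: x=1 → posterior Gamma(38, 13)
obs 12: x=2 → posterior Gamma(40, 14)
obs 13: x=0 → posterior Gamma(40, 15)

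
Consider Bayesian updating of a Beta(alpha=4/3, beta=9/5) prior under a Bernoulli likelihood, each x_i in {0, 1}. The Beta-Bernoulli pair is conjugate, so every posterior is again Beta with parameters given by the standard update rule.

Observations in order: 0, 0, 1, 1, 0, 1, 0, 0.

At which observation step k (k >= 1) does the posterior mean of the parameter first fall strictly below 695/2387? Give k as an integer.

k = 2

obs 1: x=0 → posterior Beta(4/3, 14/5)
obs 2: x=0 → posterior Beta(4/3, 19/5)
obs 3: x=1 → posterior Beta(7/3, 19/5)
obs 4: x=1 → posterior Beta(10/3, 19/5)
obs 5: x=0 → posterior Beta(10/3, 24/5)
obs 6: x=1 → posterior Beta(13/3, 24/5)
obs 7: x=0 → posterior Beta(13/3, 29/5)
obs 8: x=0 → posterior Beta(13/3, 34/5)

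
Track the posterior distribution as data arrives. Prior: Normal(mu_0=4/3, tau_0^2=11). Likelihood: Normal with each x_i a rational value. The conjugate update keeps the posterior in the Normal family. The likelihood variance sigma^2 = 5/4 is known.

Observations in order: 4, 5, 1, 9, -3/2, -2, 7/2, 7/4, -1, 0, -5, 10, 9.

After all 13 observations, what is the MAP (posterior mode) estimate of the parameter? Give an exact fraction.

obs 1: x=4 → posterior Normal(548/147, 55/49)
obs 2: x=5 → posterior Normal(1208/279, 55/93)
obs 3: x=1 → posterior Normal(1340/411, 55/137)
obs 4: x=9 → posterior Normal(2528/543, 55/181)
obs 5: x=-3/2 → posterior Normal(466/135, 11/45)
obs 6: x=-2 → posterior Normal(2066/807, 55/269)
obs 7: x=7/2 → posterior Normal(2528/939, 55/313)
obs 8: x=7/4 → posterior Normal(2759/1071, 55/357)
obs 9: x=-1 → posterior Normal(2627/1203, 55/401)
obs 10: x=0 → posterior Normal(2627/1335, 11/89)
obs 11: x=-5 → posterior Normal(1967/1467, 55/489)
obs 12: x=10 → posterior Normal(3287/1599, 55/533)
obs 13: x=9 → posterior Normal(4475/1731, 55/577)

4475/1731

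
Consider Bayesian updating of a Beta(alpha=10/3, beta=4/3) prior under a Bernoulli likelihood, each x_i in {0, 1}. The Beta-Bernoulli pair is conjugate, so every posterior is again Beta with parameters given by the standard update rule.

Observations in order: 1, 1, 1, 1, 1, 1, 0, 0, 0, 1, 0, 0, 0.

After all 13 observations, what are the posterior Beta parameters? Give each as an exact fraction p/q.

alpha=31/3, beta=22/3

obs 1: x=1 → posterior Beta(13/3, 4/3)
obs 2: x=1 → posterior Beta(16/3, 4/3)
obs 3: x=1 → posterior Beta(19/3, 4/3)
obs 4: x=1 → posterior Beta(22/3, 4/3)
obs 5: x=1 → posterior Beta(25/3, 4/3)
obs 6: x=1 → posterior Beta(28/3, 4/3)
obs 7: x=0 → posterior Beta(28/3, 7/3)
obs 8: x=0 → posterior Beta(28/3, 10/3)
obs 9: x=0 → posterior Beta(28/3, 13/3)
obs 10: x=1 → posterior Beta(31/3, 13/3)
obs 11: x=0 → posterior Beta(31/3, 16/3)
obs 12: x=0 → posterior Beta(31/3, 19/3)
obs 13: x=0 → posterior Beta(31/3, 22/3)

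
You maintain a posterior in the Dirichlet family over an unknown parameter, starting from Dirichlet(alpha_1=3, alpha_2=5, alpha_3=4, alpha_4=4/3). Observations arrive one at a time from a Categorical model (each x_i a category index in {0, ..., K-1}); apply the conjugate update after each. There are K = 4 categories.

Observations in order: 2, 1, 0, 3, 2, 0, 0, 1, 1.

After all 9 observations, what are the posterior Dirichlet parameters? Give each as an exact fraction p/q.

obs 1: x=2 → posterior Dirichlet(3, 5, 5, 4/3)
obs 2: x=1 → posterior Dirichlet(3, 6, 5, 4/3)
obs 3: x=0 → posterior Dirichlet(4, 6, 5, 4/3)
obs 4: x=3 → posterior Dirichlet(4, 6, 5, 7/3)
obs 5: x=2 → posterior Dirichlet(4, 6, 6, 7/3)
obs 6: x=0 → posterior Dirichlet(5, 6, 6, 7/3)
obs 7: x=0 → posterior Dirichlet(6, 6, 6, 7/3)
obs 8: x=1 → posterior Dirichlet(6, 7, 6, 7/3)
obs 9: x=1 → posterior Dirichlet(6, 8, 6, 7/3)

alpha_1=6, alpha_2=8, alpha_3=6, alpha_4=7/3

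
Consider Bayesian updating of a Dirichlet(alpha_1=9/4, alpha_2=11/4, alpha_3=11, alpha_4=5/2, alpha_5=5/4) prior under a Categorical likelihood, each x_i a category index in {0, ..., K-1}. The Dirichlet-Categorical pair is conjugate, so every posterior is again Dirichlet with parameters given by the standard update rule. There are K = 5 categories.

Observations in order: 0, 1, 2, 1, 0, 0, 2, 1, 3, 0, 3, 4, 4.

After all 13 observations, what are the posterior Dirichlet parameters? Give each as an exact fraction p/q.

obs 1: x=0 → posterior Dirichlet(13/4, 11/4, 11, 5/2, 5/4)
obs 2: x=1 → posterior Dirichlet(13/4, 15/4, 11, 5/2, 5/4)
obs 3: x=2 → posterior Dirichlet(13/4, 15/4, 12, 5/2, 5/4)
obs 4: x=1 → posterior Dirichlet(13/4, 19/4, 12, 5/2, 5/4)
obs 5: x=0 → posterior Dirichlet(17/4, 19/4, 12, 5/2, 5/4)
obs 6: x=0 → posterior Dirichlet(21/4, 19/4, 12, 5/2, 5/4)
obs 7: x=2 → posterior Dirichlet(21/4, 19/4, 13, 5/2, 5/4)
obs 8: x=1 → posterior Dirichlet(21/4, 23/4, 13, 5/2, 5/4)
obs 9: x=3 → posterior Dirichlet(21/4, 23/4, 13, 7/2, 5/4)
obs 10: x=0 → posterior Dirichlet(25/4, 23/4, 13, 7/2, 5/4)
obs 11: x=3 → posterior Dirichlet(25/4, 23/4, 13, 9/2, 5/4)
obs 12: x=4 → posterior Dirichlet(25/4, 23/4, 13, 9/2, 9/4)
obs 13: x=4 → posterior Dirichlet(25/4, 23/4, 13, 9/2, 13/4)

alpha_1=25/4, alpha_2=23/4, alpha_3=13, alpha_4=9/2, alpha_5=13/4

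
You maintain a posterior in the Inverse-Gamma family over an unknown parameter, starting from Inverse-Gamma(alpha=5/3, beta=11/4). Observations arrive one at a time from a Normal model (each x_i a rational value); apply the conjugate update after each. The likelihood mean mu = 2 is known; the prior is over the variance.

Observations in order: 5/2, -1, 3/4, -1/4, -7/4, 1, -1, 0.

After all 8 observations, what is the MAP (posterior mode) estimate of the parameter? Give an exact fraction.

2373/640

obs 1: x=5/2 → posterior Inverse-Gamma(13/6, 23/8)
obs 2: x=-1 → posterior Inverse-Gamma(8/3, 59/8)
obs 3: x=3/4 → posterior Inverse-Gamma(19/6, 261/32)
obs 4: x=-1/4 → posterior Inverse-Gamma(11/3, 171/16)
obs 5: x=-7/4 → posterior Inverse-Gamma(25/6, 567/32)
obs 6: x=1 → posterior Inverse-Gamma(14/3, 583/32)
obs 7: x=-1 → posterior Inverse-Gamma(31/6, 727/32)
obs 8: x=0 → posterior Inverse-Gamma(17/3, 791/32)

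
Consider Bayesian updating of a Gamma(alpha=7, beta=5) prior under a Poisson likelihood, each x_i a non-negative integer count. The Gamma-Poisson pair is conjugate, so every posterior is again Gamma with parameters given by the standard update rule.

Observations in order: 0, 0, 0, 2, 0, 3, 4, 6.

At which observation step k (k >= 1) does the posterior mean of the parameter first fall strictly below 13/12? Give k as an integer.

k = 2

obs 1: x=0 → posterior Gamma(7, 6)
obs 2: x=0 → posterior Gamma(7, 7)
obs 3: x=0 → posterior Gamma(7, 8)
obs 4: x=2 → posterior Gamma(9, 9)
obs 5: x=0 → posterior Gamma(9, 10)
obs 6: x=3 → posterior Gamma(12, 11)
obs 7: x=4 → posterior Gamma(16, 12)
obs 8: x=6 → posterior Gamma(22, 13)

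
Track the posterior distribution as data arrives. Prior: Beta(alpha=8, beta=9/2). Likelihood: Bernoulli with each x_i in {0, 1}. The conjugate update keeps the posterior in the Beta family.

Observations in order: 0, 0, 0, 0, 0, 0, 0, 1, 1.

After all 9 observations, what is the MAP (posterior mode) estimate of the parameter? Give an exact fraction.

obs 1: x=0 → posterior Beta(8, 11/2)
obs 2: x=0 → posterior Beta(8, 13/2)
obs 3: x=0 → posterior Beta(8, 15/2)
obs 4: x=0 → posterior Beta(8, 17/2)
obs 5: x=0 → posterior Beta(8, 19/2)
obs 6: x=0 → posterior Beta(8, 21/2)
obs 7: x=0 → posterior Beta(8, 23/2)
obs 8: x=1 → posterior Beta(9, 23/2)
obs 9: x=1 → posterior Beta(10, 23/2)

6/13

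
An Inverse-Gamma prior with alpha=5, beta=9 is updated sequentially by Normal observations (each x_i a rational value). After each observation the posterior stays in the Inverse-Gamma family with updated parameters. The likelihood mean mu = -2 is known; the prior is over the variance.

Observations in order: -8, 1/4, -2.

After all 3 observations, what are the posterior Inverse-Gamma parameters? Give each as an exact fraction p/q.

obs 1: x=-8 → posterior Inverse-Gamma(11/2, 27)
obs 2: x=1/4 → posterior Inverse-Gamma(6, 945/32)
obs 3: x=-2 → posterior Inverse-Gamma(13/2, 945/32)

alpha=13/2, beta=945/32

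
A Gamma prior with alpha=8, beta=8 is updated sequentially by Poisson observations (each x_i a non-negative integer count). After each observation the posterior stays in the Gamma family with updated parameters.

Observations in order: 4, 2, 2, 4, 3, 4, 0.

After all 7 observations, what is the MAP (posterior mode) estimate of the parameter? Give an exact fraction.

26/15

obs 1: x=4 → posterior Gamma(12, 9)
obs 2: x=2 → posterior Gamma(14, 10)
obs 3: x=2 → posterior Gamma(16, 11)
obs 4: x=4 → posterior Gamma(20, 12)
obs 5: x=3 → posterior Gamma(23, 13)
obs 6: x=4 → posterior Gamma(27, 14)
obs 7: x=0 → posterior Gamma(27, 15)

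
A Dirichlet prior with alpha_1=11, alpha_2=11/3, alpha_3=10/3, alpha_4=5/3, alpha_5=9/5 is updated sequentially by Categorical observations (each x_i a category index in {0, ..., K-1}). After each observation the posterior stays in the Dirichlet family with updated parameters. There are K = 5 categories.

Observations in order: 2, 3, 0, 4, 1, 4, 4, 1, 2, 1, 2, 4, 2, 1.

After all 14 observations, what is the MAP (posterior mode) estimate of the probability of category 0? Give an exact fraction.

obs 1: x=2 → posterior Dirichlet(11, 11/3, 13/3, 5/3, 9/5)
obs 2: x=3 → posterior Dirichlet(11, 11/3, 13/3, 8/3, 9/5)
obs 3: x=0 → posterior Dirichlet(12, 11/3, 13/3, 8/3, 9/5)
obs 4: x=4 → posterior Dirichlet(12, 11/3, 13/3, 8/3, 14/5)
obs 5: x=1 → posterior Dirichlet(12, 14/3, 13/3, 8/3, 14/5)
obs 6: x=4 → posterior Dirichlet(12, 14/3, 13/3, 8/3, 19/5)
obs 7: x=4 → posterior Dirichlet(12, 14/3, 13/3, 8/3, 24/5)
obs 8: x=1 → posterior Dirichlet(12, 17/3, 13/3, 8/3, 24/5)
obs 9: x=2 → posterior Dirichlet(12, 17/3, 16/3, 8/3, 24/5)
obs 10: x=1 → posterior Dirichlet(12, 20/3, 16/3, 8/3, 24/5)
obs 11: x=2 → posterior Dirichlet(12, 20/3, 19/3, 8/3, 24/5)
obs 12: x=4 → posterior Dirichlet(12, 20/3, 19/3, 8/3, 29/5)
obs 13: x=2 → posterior Dirichlet(12, 20/3, 22/3, 8/3, 29/5)
obs 14: x=1 → posterior Dirichlet(12, 23/3, 22/3, 8/3, 29/5)

165/457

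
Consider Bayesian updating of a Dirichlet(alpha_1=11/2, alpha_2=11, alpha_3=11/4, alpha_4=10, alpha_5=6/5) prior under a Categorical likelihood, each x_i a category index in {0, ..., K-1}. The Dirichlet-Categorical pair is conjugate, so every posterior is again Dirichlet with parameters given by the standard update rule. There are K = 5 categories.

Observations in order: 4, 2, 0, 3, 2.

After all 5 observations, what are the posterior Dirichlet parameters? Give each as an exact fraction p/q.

obs 1: x=4 → posterior Dirichlet(11/2, 11, 11/4, 10, 11/5)
obs 2: x=2 → posterior Dirichlet(11/2, 11, 15/4, 10, 11/5)
obs 3: x=0 → posterior Dirichlet(13/2, 11, 15/4, 10, 11/5)
obs 4: x=3 → posterior Dirichlet(13/2, 11, 15/4, 11, 11/5)
obs 5: x=2 → posterior Dirichlet(13/2, 11, 19/4, 11, 11/5)

alpha_1=13/2, alpha_2=11, alpha_3=19/4, alpha_4=11, alpha_5=11/5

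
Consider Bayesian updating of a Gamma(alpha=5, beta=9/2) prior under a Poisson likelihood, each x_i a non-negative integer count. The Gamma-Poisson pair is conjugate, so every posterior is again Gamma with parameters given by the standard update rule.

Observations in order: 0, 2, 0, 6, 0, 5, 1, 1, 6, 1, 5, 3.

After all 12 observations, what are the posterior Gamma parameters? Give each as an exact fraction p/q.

obs 1: x=0 → posterior Gamma(5, 11/2)
obs 2: x=2 → posterior Gamma(7, 13/2)
obs 3: x=0 → posterior Gamma(7, 15/2)
obs 4: x=6 → posterior Gamma(13, 17/2)
obs 5: x=0 → posterior Gamma(13, 19/2)
obs 6: x=5 → posterior Gamma(18, 21/2)
obs 7: x=1 → posterior Gamma(19, 23/2)
obs 8: x=1 → posterior Gamma(20, 25/2)
obs 9: x=6 → posterior Gamma(26, 27/2)
obs 10: x=1 → posterior Gamma(27, 29/2)
obs 11: x=5 → posterior Gamma(32, 31/2)
obs 12: x=3 → posterior Gamma(35, 33/2)

alpha=35, beta=33/2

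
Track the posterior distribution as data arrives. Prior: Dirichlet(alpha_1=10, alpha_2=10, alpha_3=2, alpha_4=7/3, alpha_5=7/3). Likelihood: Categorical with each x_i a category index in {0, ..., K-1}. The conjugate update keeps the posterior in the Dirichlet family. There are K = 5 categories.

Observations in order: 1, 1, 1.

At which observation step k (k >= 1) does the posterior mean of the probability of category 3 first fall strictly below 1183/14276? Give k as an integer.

k = 2

obs 1: x=1 → posterior Dirichlet(10, 11, 2, 7/3, 7/3)
obs 2: x=1 → posterior Dirichlet(10, 12, 2, 7/3, 7/3)
obs 3: x=1 → posterior Dirichlet(10, 13, 2, 7/3, 7/3)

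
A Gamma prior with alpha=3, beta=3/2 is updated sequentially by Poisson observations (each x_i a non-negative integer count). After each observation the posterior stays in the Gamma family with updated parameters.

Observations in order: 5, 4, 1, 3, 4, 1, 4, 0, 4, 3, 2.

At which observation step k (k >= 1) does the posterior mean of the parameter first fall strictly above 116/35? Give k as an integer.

k = 2

obs 1: x=5 → posterior Gamma(8, 5/2)
obs 2: x=4 → posterior Gamma(12, 7/2)
obs 3: x=1 → posterior Gamma(13, 9/2)
obs 4: x=3 → posterior Gamma(16, 11/2)
obs 5: x=4 → posterior Gamma(20, 13/2)
obs 6: x=1 → posterior Gamma(21, 15/2)
obs 7: x=4 → posterior Gamma(25, 17/2)
obs 8: x=0 → posterior Gamma(25, 19/2)
obs 9: x=4 → posterior Gamma(29, 21/2)
obs 10: x=3 → posterior Gamma(32, 23/2)
obs 11: x=2 → posterior Gamma(34, 25/2)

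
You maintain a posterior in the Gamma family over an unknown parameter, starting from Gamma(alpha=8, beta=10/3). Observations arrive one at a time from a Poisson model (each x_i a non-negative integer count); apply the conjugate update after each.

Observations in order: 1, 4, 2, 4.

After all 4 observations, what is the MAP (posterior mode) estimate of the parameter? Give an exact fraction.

27/11

obs 1: x=1 → posterior Gamma(9, 13/3)
obs 2: x=4 → posterior Gamma(13, 16/3)
obs 3: x=2 → posterior Gamma(15, 19/3)
obs 4: x=4 → posterior Gamma(19, 22/3)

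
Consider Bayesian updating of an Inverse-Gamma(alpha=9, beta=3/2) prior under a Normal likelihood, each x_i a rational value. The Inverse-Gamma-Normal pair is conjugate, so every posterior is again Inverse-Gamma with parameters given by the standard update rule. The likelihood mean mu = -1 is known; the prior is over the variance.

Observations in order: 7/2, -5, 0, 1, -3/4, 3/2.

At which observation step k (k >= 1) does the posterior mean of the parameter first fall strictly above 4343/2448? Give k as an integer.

k = 2

obs 1: x=7/2 → posterior Inverse-Gamma(19/2, 93/8)
obs 2: x=-5 → posterior Inverse-Gamma(10, 157/8)
obs 3: x=0 → posterior Inverse-Gamma(21/2, 161/8)
obs 4: x=1 → posterior Inverse-Gamma(11, 177/8)
obs 5: x=-3/4 → posterior Inverse-Gamma(23/2, 709/32)
obs 6: x=3/2 → posterior Inverse-Gamma(12, 809/32)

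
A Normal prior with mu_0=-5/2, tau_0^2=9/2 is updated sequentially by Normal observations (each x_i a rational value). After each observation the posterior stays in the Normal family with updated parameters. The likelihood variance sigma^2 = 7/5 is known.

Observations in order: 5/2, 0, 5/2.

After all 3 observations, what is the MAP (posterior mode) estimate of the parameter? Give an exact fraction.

obs 1: x=5/2 → posterior Normal(155/118, 63/59)
obs 2: x=0 → posterior Normal(155/208, 63/104)
obs 3: x=5/2 → posterior Normal(190/149, 63/149)

190/149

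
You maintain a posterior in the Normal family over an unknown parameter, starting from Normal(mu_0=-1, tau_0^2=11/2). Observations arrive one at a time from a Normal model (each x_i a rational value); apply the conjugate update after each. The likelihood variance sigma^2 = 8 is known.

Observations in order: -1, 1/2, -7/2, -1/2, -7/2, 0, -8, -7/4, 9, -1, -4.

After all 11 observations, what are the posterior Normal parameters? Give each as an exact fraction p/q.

mu_0=-669/548, tau_0^2=88/137

obs 1: x=-1 → posterior Normal(-1, 88/27)
obs 2: x=1/2 → posterior Normal(-43/76, 44/19)
obs 3: x=-7/2 → posterior Normal(-60/49, 88/49)
obs 4: x=-1/2 → posterior Normal(-131/120, 22/15)
obs 5: x=-7/2 → posterior Normal(-104/71, 88/71)
obs 6: x=0 → posterior Normal(-52/41, 44/41)
obs 7: x=-8 → posterior Normal(-64/31, 88/93)
obs 8: x=-7/4 → posterior Normal(-65/32, 11/13)
obs 9: x=9 → posterior Normal(-449/460, 88/115)
obs 10: x=-1 → posterior Normal(-493/504, 44/63)
obs 11: x=-4 → posterior Normal(-669/548, 88/137)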